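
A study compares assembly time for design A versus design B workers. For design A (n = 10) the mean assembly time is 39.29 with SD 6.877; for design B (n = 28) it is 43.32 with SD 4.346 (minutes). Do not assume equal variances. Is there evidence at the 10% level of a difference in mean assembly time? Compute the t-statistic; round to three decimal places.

-1.734

Let group 1 = design A, group 2 = design B. H0: μ_1 = μ_2; H1: μ_1 ≠ μ_2 (Welch's two-sample t-test, two-sided).
t = (x̄_1 − x̄_2)/√(s_1²/n_1 + s_2²/n_2) = (39.29 − 43.32)/√(6.877²/10 + 4.346²/28) = -1.734
Welch–Satterthwaite df ≈ 11.67
Two-sided p-value ≈ 0.109
Since p ≈ 0.109 > α = 0.1, fail to reject H0; the evidence is not statistically significant.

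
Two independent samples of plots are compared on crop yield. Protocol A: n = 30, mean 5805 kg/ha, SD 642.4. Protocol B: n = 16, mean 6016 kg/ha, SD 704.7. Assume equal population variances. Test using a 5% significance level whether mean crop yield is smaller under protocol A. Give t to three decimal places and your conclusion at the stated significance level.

t = -1.026; fail to reject H0

Let group 1 = protocol A, group 2 = protocol B. H0: μ_1 = μ_2; H1: μ_1 < μ_2 (two-sample pooled-variance t-test, left-tailed).
s_p² = [(30−1)·642.4² + (16−1)·704.7²]/(30+16−2) = 441288
t = (5805 − 6016)/√[441288·(1/30 + 1/16)] = -1.026
df = n₁ + n₂ − 2 = 44
p-value = P(T ≤ -1.026) ≈ 0.1552
Since p ≈ 0.1552 > α = 0.05, fail to reject H0; the data do not provide sufficient evidence against H0.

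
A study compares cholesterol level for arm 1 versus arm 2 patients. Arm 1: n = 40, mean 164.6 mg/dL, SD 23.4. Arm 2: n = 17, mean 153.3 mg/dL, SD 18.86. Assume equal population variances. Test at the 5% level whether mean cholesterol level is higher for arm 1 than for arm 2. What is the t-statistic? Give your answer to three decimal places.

Let group 1 = arm 1, group 2 = arm 2. H0: μ_1 = μ_2; H1: μ_1 > μ_2 (two-sample pooled-variance t-test, right-tailed).
s_p² = [(40−1)·23.4² + (17−1)·18.86²]/(40+17−2) = 491.746
t = (164.6 − 153.3)/√[491.746·(1/40 + 1/17)] = 1.760
df = n₁ + n₂ − 2 = 55
p-value = P(T ≥ 1.760) ≈ 0.0420
Since p ≈ 0.0420 < α = 0.05, reject H0; the data support H1.

1.760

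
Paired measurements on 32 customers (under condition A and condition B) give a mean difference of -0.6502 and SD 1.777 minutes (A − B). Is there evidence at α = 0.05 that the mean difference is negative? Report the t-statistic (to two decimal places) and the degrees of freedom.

H0: μ_d = 0; H1: μ_d < 0 (paired t-test on the differences, left-tailed).
t = d̄/(s_d/√n) = -0.6502/(1.777/√32) = -2.07
df = n − 1 = 31
p-value = P(T ≤ -2.07) ≈ 0.0234
Since p ≈ 0.0234 < α = 0.05, reject H0; the evidence is statistically significant.

t = -2.07, df = 31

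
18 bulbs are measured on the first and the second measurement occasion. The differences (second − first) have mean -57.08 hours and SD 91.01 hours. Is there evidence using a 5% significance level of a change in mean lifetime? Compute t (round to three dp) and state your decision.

t = -2.661; reject H0

H0: μ_d = 0; H1: μ_d ≠ 0 (paired t-test on the differences, two-sided).
t = d̄/(s_d/√n) = -57.08/(91.01/√18) = -2.661
df = n − 1 = 17
Two-sided p-value ≈ 0.0165
Since p ≈ 0.0165 < α = 0.05, reject H0; the evidence is statistically significant.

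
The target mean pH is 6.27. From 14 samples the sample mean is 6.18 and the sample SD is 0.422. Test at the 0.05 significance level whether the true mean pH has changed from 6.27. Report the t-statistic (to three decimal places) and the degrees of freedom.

t = -0.798, df = 13

H0: μ = 6.27; H1: μ ≠ 6.27 (one-sample t-test, two-sided).
t = (x̄ − μ₀)/(s/√n) = (6.18 − 6.27)/(0.422/√14) = -0.798
df = n − 1 = 13
Two-sided p-value ≈ 0.4392
Since p ≈ 0.4392 > α = 0.05, fail to reject H0; the evidence is not statistically significant.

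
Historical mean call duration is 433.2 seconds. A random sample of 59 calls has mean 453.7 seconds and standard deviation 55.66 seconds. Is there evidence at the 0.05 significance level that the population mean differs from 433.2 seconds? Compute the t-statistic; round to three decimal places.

2.829

H0: μ = 433.2; H1: μ ≠ 433.2 (one-sample t-test, two-sided).
t = (x̄ − μ₀)/(s/√n) = (453.7 − 433.2)/(55.66/√59) = 2.829
df = n − 1 = 58
Two-sided p-value ≈ 0.0064
Since p ≈ 0.0064 < α = 0.05, reject H0; the evidence is statistically significant.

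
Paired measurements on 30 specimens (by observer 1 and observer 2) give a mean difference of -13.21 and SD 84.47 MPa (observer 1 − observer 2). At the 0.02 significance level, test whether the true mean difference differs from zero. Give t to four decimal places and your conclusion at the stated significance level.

H0: μ_d = 0; H1: μ_d ≠ 0 (paired t-test on the differences, two-sided).
t = d̄/(s_d/√n) = -13.21/(84.47/√30) = -0.8566
df = n − 1 = 29
Two-sided p-value ≈ 0.3987
Since p ≈ 0.3987 > α = 0.02, fail to reject H0; the evidence is not statistically significant.

t = -0.8566; fail to reject H0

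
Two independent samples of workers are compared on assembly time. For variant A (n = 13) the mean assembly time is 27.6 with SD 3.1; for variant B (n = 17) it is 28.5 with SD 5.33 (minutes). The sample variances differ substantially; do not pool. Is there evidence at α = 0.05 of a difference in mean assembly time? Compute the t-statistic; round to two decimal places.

-0.58

Let group 1 = variant A, group 2 = variant B. H0: μ_1 = μ_2; H1: μ_1 ≠ μ_2 (Welch's two-sample t-test, two-sided).
t = (x̄_1 − x̄_2)/√(s_1²/n_1 + s_2²/n_2) = (27.6 − 28.5)/√(3.1²/13 + 5.33²/17) = -0.58
Welch–Satterthwaite df ≈ 26.40
Two-sided p-value ≈ 0.5670
Since p ≈ 0.5670 > α = 0.05, fail to reject H0; the data do not provide sufficient evidence against H0.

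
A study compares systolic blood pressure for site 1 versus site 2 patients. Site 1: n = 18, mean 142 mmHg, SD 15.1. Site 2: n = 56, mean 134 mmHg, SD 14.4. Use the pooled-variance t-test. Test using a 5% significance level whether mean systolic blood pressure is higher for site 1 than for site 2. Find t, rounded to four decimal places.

2.0267

Let group 1 = site 1, group 2 = site 2. H0: μ_1 = μ_2; H1: μ_1 > μ_2 (two-sample pooled-variance t-test, right-tailed).
s_p² = [(18−1)·15.1² + (56−1)·14.4²]/(18+56−2) = 212.236
t = (142 − 134)/√[212.236·(1/18 + 1/56)] = 2.0267
df = n₁ + n₂ − 2 = 72
p-value = P(T ≥ 2.0267) ≈ 0.0232
Since p ≈ 0.0232 < α = 0.05, reject H0; the evidence is statistically significant.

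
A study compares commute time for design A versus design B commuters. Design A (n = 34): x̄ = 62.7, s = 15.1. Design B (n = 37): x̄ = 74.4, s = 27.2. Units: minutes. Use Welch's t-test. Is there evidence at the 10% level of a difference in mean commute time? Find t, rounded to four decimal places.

Let group 1 = design A, group 2 = design B. H0: μ_1 = μ_2; H1: μ_1 ≠ μ_2 (Welch's two-sample t-test, two-sided).
t = (x̄_1 − x̄_2)/√(s_1²/n_1 + s_2²/n_2) = (62.7 − 74.4)/√(15.1²/34 + 27.2²/37) = -2.2642
Welch–Satterthwaite df ≈ 57.18
Two-sided p-value ≈ 0.0274
Since p ≈ 0.0274 < α = 0.1, reject H0; the data support H1.

-2.2642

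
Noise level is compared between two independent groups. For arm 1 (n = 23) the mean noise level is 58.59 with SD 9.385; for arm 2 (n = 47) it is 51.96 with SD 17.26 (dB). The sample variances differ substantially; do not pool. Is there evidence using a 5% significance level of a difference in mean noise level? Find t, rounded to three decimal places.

2.079

Let group 1 = arm 1, group 2 = arm 2. H0: μ_1 = μ_2; H1: μ_1 ≠ μ_2 (Welch's two-sample t-test, two-sided).
t = (x̄_1 − x̄_2)/√(s_1²/n_1 + s_2²/n_2) = (58.59 − 51.96)/√(9.385²/23 + 17.26²/47) = 2.079
Welch–Satterthwaite df ≈ 67.14
Two-sided p-value ≈ 0.041
Since p ≈ 0.041 < α = 0.05, reject H0; the data support H1.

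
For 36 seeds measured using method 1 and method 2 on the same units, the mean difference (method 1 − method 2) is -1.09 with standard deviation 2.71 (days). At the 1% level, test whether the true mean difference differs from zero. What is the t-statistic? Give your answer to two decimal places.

-2.41

H0: μ_d = 0; H1: μ_d ≠ 0 (paired t-test on the differences, two-sided).
t = d̄/(s_d/√n) = -1.09/(2.71/√36) = -2.41
df = n − 1 = 35
Two-sided p-value ≈ 0.0212
Since p ≈ 0.0212 > α = 0.01, fail to reject H0; the data do not provide sufficient evidence against H0.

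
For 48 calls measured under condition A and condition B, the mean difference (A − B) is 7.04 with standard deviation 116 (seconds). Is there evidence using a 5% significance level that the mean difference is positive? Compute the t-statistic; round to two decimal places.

H0: μ_d = 0; H1: μ_d > 0 (paired t-test on the differences, right-tailed).
t = d̄/(s_d/√n) = 7.04/(116/√48) = 0.42
df = n − 1 = 47
p-value = P(T ≥ 0.42) ≈ 0.338
Since p ≈ 0.338 > α = 0.05, fail to reject H0; the data do not provide sufficient evidence against H0.

0.42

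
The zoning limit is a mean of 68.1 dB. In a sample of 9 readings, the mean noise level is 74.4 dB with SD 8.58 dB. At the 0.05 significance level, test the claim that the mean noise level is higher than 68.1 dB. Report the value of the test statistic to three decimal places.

2.203

H0: μ = 68.1; H1: μ > 68.1 (one-sample t-test, right-tailed).
t = (x̄ − μ₀)/(s/√n) = (74.4 − 68.1)/(8.58/√9) = 2.203
df = n − 1 = 8
p-value = P(T ≥ 2.203) ≈ 0.029
Since p ≈ 0.029 < α = 0.05, reject H0; the evidence is statistically significant.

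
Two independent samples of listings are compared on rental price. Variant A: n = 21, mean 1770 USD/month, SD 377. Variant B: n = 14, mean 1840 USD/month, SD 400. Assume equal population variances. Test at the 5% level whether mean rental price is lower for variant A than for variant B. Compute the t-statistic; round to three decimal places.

-0.525

Let group 1 = variant A, group 2 = variant B. H0: μ_1 = μ_2; H1: μ_1 < μ_2 (two-sample pooled-variance t-test, left-tailed).
s_p² = [(21−1)·377² + (14−1)·400²]/(21+14−2) = 149169
t = (1770 − 1840)/√[149169·(1/21 + 1/14)] = -0.525
df = n₁ + n₂ − 2 = 33
p-value = P(T ≤ -0.525) ≈ 0.3014
Since p ≈ 0.3014 > α = 0.05, fail to reject H0; the evidence is not statistically significant.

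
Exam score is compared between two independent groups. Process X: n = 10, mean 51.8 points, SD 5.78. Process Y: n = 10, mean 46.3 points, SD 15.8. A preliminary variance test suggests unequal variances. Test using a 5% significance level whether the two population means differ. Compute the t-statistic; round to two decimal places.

Let group 1 = process X, group 2 = process Y. H0: μ_1 = μ_2; H1: μ_1 ≠ μ_2 (Welch's two-sample t-test, two-sided).
t = (x̄_1 − x̄_2)/√(s_1²/n_1 + s_2²/n_2) = (51.8 − 46.3)/√(5.78²/10 + 15.8²/10) = 1.03
Welch–Satterthwaite df ≈ 11.37
Two-sided p-value ≈ 0.323
Since p ≈ 0.323 > α = 0.05, fail to reject H0; the evidence is not statistically significant.

1.03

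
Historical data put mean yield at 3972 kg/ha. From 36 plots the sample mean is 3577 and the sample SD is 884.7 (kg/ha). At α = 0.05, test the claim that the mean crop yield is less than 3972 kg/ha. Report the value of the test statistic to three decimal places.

H0: μ = 3972; H1: μ < 3972 (one-sample t-test, left-tailed).
t = (x̄ − μ₀)/(s/√n) = (3577 − 3972)/(884.7/√36) = -2.679
df = n − 1 = 35
p-value = P(T ≤ -2.679) ≈ 0.006
Since p ≈ 0.006 < α = 0.05, reject H0; the data support H1.

-2.679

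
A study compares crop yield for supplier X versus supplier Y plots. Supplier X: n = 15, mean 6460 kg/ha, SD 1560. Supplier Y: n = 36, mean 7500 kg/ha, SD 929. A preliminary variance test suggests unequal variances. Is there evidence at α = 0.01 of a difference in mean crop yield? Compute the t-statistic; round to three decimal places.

Let group 1 = supplier X, group 2 = supplier Y. H0: μ_1 = μ_2; H1: μ_1 ≠ μ_2 (Welch's two-sample t-test, two-sided).
t = (x̄_1 − x̄_2)/√(s_1²/n_1 + s_2²/n_2) = (6460 − 7500)/√(1560²/15 + 929²/36) = -2.410
Welch–Satterthwaite df ≈ 18.28
Two-sided p-value ≈ 0.0267
Since p ≈ 0.0267 > α = 0.01, fail to reject H0; the evidence is not statistically significant.

-2.410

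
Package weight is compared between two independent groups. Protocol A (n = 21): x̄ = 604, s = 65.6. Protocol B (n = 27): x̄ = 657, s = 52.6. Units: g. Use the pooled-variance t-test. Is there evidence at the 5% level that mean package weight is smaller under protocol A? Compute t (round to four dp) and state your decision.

t = -3.1081; reject H0

Let group 1 = protocol A, group 2 = protocol B. H0: μ_1 = μ_2; H1: μ_1 < μ_2 (two-sample pooled-variance t-test, left-tailed).
s_p² = [(21−1)·65.6² + (27−1)·52.6²]/(21+27−2) = 3434.85
t = (604 − 657)/√[3434.85·(1/21 + 1/27)] = -3.1081
df = n₁ + n₂ − 2 = 46
p-value = P(T ≤ -3.1081) ≈ 0.002
Since p ≈ 0.002 < α = 0.05, reject H0; the data support H1.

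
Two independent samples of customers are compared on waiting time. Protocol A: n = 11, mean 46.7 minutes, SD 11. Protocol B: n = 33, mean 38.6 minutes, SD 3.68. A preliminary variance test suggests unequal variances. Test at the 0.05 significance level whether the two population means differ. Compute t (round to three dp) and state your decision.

t = 2.398; reject H0

Let group 1 = protocol A, group 2 = protocol B. H0: μ_1 = μ_2; H1: μ_1 ≠ μ_2 (Welch's two-sample t-test, two-sided).
t = (x̄_1 − x̄_2)/√(s_1²/n_1 + s_2²/n_2) = (46.7 − 38.6)/√(11²/11 + 3.68²/33) = 2.398
Welch–Satterthwaite df ≈ 10.76
Two-sided p-value ≈ 0.036
Since p ≈ 0.036 < α = 0.05, reject H0; the data support H1.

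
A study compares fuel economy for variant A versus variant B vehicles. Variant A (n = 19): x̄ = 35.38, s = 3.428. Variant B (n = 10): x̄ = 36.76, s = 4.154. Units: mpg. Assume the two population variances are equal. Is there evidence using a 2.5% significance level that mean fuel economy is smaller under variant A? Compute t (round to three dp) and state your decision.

t = -0.958; fail to reject H0

Let group 1 = variant A, group 2 = variant B. H0: μ_1 = μ_2; H1: μ_1 < μ_2 (two-sample pooled-variance t-test, left-tailed).
s_p² = [(19−1)·3.428² + (10−1)·4.154²]/(19+10−2) = 13.586
t = (35.38 − 36.76)/√[13.586·(1/19 + 1/10)] = -0.958
df = n₁ + n₂ − 2 = 27
p-value = P(T ≤ -0.958) ≈ 0.173
Since p ≈ 0.173 > α = 0.025, fail to reject H0; the data do not provide sufficient evidence against H0.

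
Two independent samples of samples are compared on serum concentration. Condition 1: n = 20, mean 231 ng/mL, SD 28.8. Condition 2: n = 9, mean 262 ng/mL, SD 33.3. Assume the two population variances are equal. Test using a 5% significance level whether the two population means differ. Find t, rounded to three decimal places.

Let group 1 = condition 1, group 2 = condition 2. H0: μ_1 = μ_2; H1: μ_1 ≠ μ_2 (two-sample pooled-variance t-test, two-sided).
s_p² = [(20−1)·28.8² + (9−1)·33.3²]/(20+9−2) = 912.24
t = (231 − 262)/√[912.24·(1/20 + 1/9)] = -2.557
df = n₁ + n₂ − 2 = 27
Two-sided p-value ≈ 0.016
Since p ≈ 0.016 < α = 0.05, reject H0; the data support H1.

-2.557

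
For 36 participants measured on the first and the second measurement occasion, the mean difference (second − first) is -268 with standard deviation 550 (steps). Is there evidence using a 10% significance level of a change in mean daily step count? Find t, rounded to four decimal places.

-2.9236

H0: μ_d = 0; H1: μ_d ≠ 0 (paired t-test on the differences, two-sided).
t = d̄/(s_d/√n) = -268/(550/√36) = -2.9236
df = n − 1 = 35
Two-sided p-value ≈ 0.0060
Since p ≈ 0.0060 < α = 0.1, reject H0; the data support H1.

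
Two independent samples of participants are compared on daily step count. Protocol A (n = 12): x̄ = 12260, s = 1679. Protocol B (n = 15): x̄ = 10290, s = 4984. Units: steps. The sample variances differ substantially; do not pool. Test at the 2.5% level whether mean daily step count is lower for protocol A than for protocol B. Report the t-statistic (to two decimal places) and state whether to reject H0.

Let group 1 = protocol A, group 2 = protocol B. H0: μ_1 = μ_2; H1: μ_1 < μ_2 (Welch's two-sample t-test, left-tailed).
t = (x̄_1 − x̄_2)/√(s_1²/n_1 + s_2²/n_2) = (12260 − 10290)/√(1679²/12 + 4984²/15) = 1.43
Welch–Satterthwaite df ≈ 17.80
p-value = P(T ≤ 1.43) ≈ 0.9153
Since p ≈ 0.9153 > α = 0.025, fail to reject H0; the evidence is not statistically significant.

t = 1.43; fail to reject H0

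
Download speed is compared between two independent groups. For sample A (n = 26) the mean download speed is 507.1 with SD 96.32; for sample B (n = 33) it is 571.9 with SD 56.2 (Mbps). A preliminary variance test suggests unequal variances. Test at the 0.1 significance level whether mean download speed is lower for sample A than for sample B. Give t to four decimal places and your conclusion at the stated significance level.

t = -3.0461; reject H0

Let group 1 = sample A, group 2 = sample B. H0: μ_1 = μ_2; H1: μ_1 < μ_2 (Welch's two-sample t-test, left-tailed).
t = (x̄_1 − x̄_2)/√(s_1²/n_1 + s_2²/n_2) = (507.1 − 571.9)/√(96.32²/26 + 56.2²/33) = -3.0461
Welch–Satterthwaite df ≈ 38.07
p-value = P(T ≤ -3.0461) ≈ 0.002
Since p ≈ 0.002 < α = 0.1, reject H0; the evidence is statistically significant.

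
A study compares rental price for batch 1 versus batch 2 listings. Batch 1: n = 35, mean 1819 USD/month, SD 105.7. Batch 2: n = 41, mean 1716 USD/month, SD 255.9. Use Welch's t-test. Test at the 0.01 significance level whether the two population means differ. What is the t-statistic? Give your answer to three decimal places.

2.353

Let group 1 = batch 1, group 2 = batch 2. H0: μ_1 = μ_2; H1: μ_1 ≠ μ_2 (Welch's two-sample t-test, two-sided).
t = (x̄_1 − x̄_2)/√(s_1²/n_1 + s_2²/n_2) = (1819 − 1716)/√(105.7²/35 + 255.9²/41) = 2.353
Welch–Satterthwaite df ≈ 55.00
Two-sided p-value ≈ 0.0222
Since p ≈ 0.0222 > α = 0.01, fail to reject H0; the evidence is not statistically significant.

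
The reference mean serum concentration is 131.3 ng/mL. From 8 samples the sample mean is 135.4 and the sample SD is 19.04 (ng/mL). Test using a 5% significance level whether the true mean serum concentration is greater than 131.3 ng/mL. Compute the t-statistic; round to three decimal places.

H0: μ = 131.3; H1: μ > 131.3 (one-sample t-test, right-tailed).
t = (x̄ − μ₀)/(s/√n) = (135.4 − 131.3)/(19.04/√8) = 0.609
df = n − 1 = 7
p-value = P(T ≥ 0.609) ≈ 0.281
Since p ≈ 0.281 > α = 0.05, fail to reject H0; the data do not provide sufficient evidence against H0.

0.609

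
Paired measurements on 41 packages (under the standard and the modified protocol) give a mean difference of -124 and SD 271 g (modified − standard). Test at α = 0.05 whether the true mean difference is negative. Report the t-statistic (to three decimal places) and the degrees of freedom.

H0: μ_d = 0; H1: μ_d < 0 (paired t-test on the differences, left-tailed).
t = d̄/(s_d/√n) = -124/(271/√41) = -2.930
df = n − 1 = 40
p-value = P(T ≤ -2.930) ≈ 0.003
Since p ≈ 0.003 < α = 0.05, reject H0; the data support H1.

t = -2.930, df = 40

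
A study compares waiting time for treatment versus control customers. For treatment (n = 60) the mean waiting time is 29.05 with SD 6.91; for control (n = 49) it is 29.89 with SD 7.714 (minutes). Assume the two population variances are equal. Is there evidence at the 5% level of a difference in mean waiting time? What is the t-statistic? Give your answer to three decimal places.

Let group 1 = treatment, group 2 = control. H0: μ_1 = μ_2; H1: μ_1 ≠ μ_2 (two-sample pooled-variance t-test, two-sided).
s_p² = [(60−1)·6.91² + (49−1)·7.714²]/(60+49−2) = 53.0226
t = (29.05 − 29.89)/√[53.0226·(1/60 + 1/49)] = -0.599
df = n₁ + n₂ − 2 = 107
Two-sided p-value ≈ 0.5504
Since p ≈ 0.5504 > α = 0.05, fail to reject H0; the evidence is not statistically significant.

-0.599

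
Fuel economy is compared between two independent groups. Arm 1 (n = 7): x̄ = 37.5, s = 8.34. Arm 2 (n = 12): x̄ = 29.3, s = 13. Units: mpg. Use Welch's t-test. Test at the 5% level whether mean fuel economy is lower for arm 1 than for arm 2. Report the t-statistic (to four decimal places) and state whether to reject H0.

Let group 1 = arm 1, group 2 = arm 2. H0: μ_1 = μ_2; H1: μ_1 < μ_2 (Welch's two-sample t-test, left-tailed).
t = (x̄_1 − x̄_2)/√(s_1²/n_1 + s_2²/n_2) = (37.5 − 29.3)/√(8.34²/7 + 13²/12) = 1.6731
Welch–Satterthwaite df ≈ 16.73
p-value = P(T ≤ 1.6731) ≈ 0.9436
Since p ≈ 0.9436 > α = 0.05, fail to reject H0; the data do not provide sufficient evidence against H0.

t = 1.6731; fail to reject H0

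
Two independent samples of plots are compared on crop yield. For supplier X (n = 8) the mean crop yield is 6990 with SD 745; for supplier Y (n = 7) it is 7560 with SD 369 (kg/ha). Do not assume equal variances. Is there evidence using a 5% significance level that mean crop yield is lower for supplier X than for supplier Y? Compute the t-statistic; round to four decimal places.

-1.9125

Let group 1 = supplier X, group 2 = supplier Y. H0: μ_1 = μ_2; H1: μ_1 < μ_2 (Welch's two-sample t-test, left-tailed).
t = (x̄_1 − x̄_2)/√(s_1²/n_1 + s_2²/n_2) = (6990 − 7560)/√(745²/8 + 369²/7) = -1.9125
Welch–Satterthwaite df ≈ 10.51
p-value = P(T ≤ -1.9125) ≈ 0.042
Since p ≈ 0.042 < α = 0.05, reject H0; the evidence is statistically significant.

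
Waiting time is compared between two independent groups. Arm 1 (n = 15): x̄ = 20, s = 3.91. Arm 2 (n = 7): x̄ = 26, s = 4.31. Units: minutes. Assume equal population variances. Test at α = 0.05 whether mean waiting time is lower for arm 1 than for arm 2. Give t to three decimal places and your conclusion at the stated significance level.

t = -3.249; reject H0

Let group 1 = arm 1, group 2 = arm 2. H0: μ_1 = μ_2; H1: μ_1 < μ_2 (two-sample pooled-variance t-test, left-tailed).
s_p² = [(15−1)·3.91² + (7−1)·4.31²]/(15+7−2) = 16.2745
t = (20 − 26)/√[16.2745·(1/15 + 1/7)] = -3.249
df = n₁ + n₂ − 2 = 20
p-value = P(T ≤ -3.249) ≈ 0.0020
Since p ≈ 0.0020 < α = 0.05, reject H0; the evidence is statistically significant.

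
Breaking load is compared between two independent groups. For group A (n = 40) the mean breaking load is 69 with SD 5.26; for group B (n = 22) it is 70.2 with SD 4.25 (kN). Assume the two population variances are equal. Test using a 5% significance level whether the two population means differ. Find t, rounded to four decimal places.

-0.9170

Let group 1 = group A, group 2 = group B. H0: μ_1 = μ_2; H1: μ_1 ≠ μ_2 (two-sample pooled-variance t-test, two-sided).
s_p² = [(40−1)·5.26² + (22−1)·4.25²]/(40+22−2) = 24.3058
t = (69 − 70.2)/√[24.3058·(1/40 + 1/22)] = -0.9170
df = n₁ + n₂ − 2 = 60
Two-sided p-value ≈ 0.3628
Since p ≈ 0.3628 > α = 0.05, fail to reject H0; the evidence is not statistically significant.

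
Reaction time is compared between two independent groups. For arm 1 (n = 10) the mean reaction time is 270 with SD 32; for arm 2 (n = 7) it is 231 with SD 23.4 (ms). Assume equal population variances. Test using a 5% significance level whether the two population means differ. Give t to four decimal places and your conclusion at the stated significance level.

Let group 1 = arm 1, group 2 = arm 2. H0: μ_1 = μ_2; H1: μ_1 ≠ μ_2 (two-sample pooled-variance t-test, two-sided).
s_p² = [(10−1)·32² + (7−1)·23.4²]/(10+7−2) = 833.424
t = (270 − 231)/√[833.424·(1/10 + 1/7)] = 2.7413
df = n₁ + n₂ − 2 = 15
Two-sided p-value ≈ 0.015
Since p ≈ 0.015 < α = 0.05, reject H0; the evidence is statistically significant.

t = 2.7413; reject H0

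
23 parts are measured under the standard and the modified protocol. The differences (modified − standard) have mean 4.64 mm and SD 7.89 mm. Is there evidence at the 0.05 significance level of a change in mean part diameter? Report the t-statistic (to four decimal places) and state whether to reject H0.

H0: μ_d = 0; H1: μ_d ≠ 0 (paired t-test on the differences, two-sided).
t = d̄/(s_d/√n) = 4.64/(7.89/√23) = 2.8204
df = n − 1 = 22
Two-sided p-value ≈ 0.010
Since p ≈ 0.010 < α = 0.05, reject H0; the data support H1.

t = 2.8204; reject H0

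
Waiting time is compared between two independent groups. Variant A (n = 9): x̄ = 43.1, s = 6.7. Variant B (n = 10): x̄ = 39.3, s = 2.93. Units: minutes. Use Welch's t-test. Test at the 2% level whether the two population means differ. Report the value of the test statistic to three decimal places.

Let group 1 = variant A, group 2 = variant B. H0: μ_1 = μ_2; H1: μ_1 ≠ μ_2 (Welch's two-sample t-test, two-sided).
t = (x̄_1 − x̄_2)/√(s_1²/n_1 + s_2²/n_2) = (43.1 − 39.3)/√(6.7²/9 + 2.93²/10) = 1.572
Welch–Satterthwaite df ≈ 10.71
Two-sided p-value ≈ 0.145
Since p ≈ 0.145 > α = 0.02, fail to reject H0; the evidence is not statistically significant.

1.572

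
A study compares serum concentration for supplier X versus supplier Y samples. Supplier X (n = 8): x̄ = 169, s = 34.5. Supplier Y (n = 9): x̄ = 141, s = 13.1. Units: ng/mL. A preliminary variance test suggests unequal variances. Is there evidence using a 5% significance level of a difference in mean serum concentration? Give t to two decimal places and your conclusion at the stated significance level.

t = 2.16; fail to reject H0

Let group 1 = supplier X, group 2 = supplier Y. H0: μ_1 = μ_2; H1: μ_1 ≠ μ_2 (Welch's two-sample t-test, two-sided).
t = (x̄_1 − x̄_2)/√(s_1²/n_1 + s_2²/n_2) = (169 − 141)/√(34.5²/8 + 13.1²/9) = 2.16
Welch–Satterthwaite df ≈ 8.78
Two-sided p-value ≈ 0.0597
Since p ≈ 0.0597 > α = 0.05, fail to reject H0; the data do not provide sufficient evidence against H0.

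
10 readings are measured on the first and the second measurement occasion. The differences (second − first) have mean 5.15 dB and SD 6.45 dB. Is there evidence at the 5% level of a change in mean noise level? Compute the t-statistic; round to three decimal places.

2.525

H0: μ_d = 0; H1: μ_d ≠ 0 (paired t-test on the differences, two-sided).
t = d̄/(s_d/√n) = 5.15/(6.45/√10) = 2.525
df = n − 1 = 9
Two-sided p-value ≈ 0.033
Since p ≈ 0.033 < α = 0.05, reject H0; the data support H1.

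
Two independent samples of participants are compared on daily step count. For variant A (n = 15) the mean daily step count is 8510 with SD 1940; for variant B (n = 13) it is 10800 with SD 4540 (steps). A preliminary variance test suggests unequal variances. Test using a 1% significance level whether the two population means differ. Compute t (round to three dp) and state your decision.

t = -1.690; fail to reject H0

Let group 1 = variant A, group 2 = variant B. H0: μ_1 = μ_2; H1: μ_1 ≠ μ_2 (Welch's two-sample t-test, two-sided).
t = (x̄_1 − x̄_2)/√(s_1²/n_1 + s_2²/n_2) = (8510 − 10800)/√(1940²/15 + 4540²/13) = -1.690
Welch–Satterthwaite df ≈ 15.76
Two-sided p-value ≈ 0.1107
Since p ≈ 0.1107 > α = 0.01, fail to reject H0; the evidence is not statistically significant.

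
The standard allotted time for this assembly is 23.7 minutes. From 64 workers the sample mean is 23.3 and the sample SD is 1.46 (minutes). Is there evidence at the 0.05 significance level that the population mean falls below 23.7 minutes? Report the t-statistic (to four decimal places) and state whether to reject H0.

t = -2.1918; reject H0

H0: μ = 23.7; H1: μ < 23.7 (one-sample t-test, left-tailed).
t = (x̄ − μ₀)/(s/√n) = (23.3 − 23.7)/(1.46/√64) = -2.1918
df = n − 1 = 63
p-value = P(T ≤ -2.1918) ≈ 0.0160
Since p ≈ 0.0160 < α = 0.05, reject H0; the data support H1.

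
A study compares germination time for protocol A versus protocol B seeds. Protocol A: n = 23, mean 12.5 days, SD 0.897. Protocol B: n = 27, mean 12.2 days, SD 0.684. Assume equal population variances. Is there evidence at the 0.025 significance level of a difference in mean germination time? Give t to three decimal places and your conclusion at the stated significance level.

t = 1.340; fail to reject H0

Let group 1 = protocol A, group 2 = protocol B. H0: μ_1 = μ_2; H1: μ_1 ≠ μ_2 (two-sample pooled-variance t-test, two-sided).
s_p² = [(23−1)·0.897² + (27−1)·0.684²]/(23+27−2) = 0.622201
t = (12.5 − 12.2)/√[0.622201·(1/23 + 1/27)] = 1.340
df = n₁ + n₂ − 2 = 48
Two-sided p-value ≈ 0.1864
Since p ≈ 0.1864 > α = 0.025, fail to reject H0; the evidence is not statistically significant.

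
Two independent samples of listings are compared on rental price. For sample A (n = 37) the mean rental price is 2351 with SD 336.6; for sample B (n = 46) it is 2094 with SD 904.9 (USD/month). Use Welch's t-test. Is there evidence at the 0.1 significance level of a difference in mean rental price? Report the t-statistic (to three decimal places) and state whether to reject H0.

Let group 1 = sample A, group 2 = sample B. H0: μ_1 = μ_2; H1: μ_1 ≠ μ_2 (Welch's two-sample t-test, two-sided).
t = (x̄_1 − x̄_2)/√(s_1²/n_1 + s_2²/n_2) = (2351 − 2094)/√(336.6²/37 + 904.9²/46) = 1.779
Welch–Satterthwaite df ≈ 59.61
Two-sided p-value ≈ 0.0803
Since p ≈ 0.0803 < α = 0.1, reject H0; the data support H1.

t = 1.779; reject H0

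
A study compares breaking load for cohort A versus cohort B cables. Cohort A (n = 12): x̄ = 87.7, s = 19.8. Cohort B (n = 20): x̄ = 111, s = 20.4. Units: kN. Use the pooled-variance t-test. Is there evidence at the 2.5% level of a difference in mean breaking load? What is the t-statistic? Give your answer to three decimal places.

Let group 1 = cohort A, group 2 = cohort B. H0: μ_1 = μ_2; H1: μ_1 ≠ μ_2 (two-sample pooled-variance t-test, two-sided).
s_p² = [(12−1)·19.8² + (20−1)·20.4²]/(12+20−2) = 407.316
t = (87.7 − 111)/√[407.316·(1/12 + 1/20)] = -3.162
df = n₁ + n₂ − 2 = 30
Two-sided p-value ≈ 0.0036
Since p ≈ 0.0036 < α = 0.025, reject H0; the evidence is statistically significant.

-3.162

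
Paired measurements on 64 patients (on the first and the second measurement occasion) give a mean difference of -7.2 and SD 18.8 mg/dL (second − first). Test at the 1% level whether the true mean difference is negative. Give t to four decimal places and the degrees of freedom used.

H0: μ_d = 0; H1: μ_d < 0 (paired t-test on the differences, left-tailed).
t = d̄/(s_d/√n) = -7.2/(18.8/√64) = -3.0638
df = n − 1 = 63
p-value = P(T ≤ -3.0638) ≈ 0.002
Since p ≈ 0.002 < α = 0.01, reject H0; the data support H1.

t = -3.0638, df = 63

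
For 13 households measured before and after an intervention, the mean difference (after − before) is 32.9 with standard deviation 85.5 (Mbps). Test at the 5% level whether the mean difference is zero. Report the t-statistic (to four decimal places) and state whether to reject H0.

H0: μ_d = 0; H1: μ_d ≠ 0 (paired t-test on the differences, two-sided).
t = d̄/(s_d/√n) = 32.9/(85.5/√13) = 1.3874
df = n − 1 = 12
Two-sided p-value ≈ 0.191
Since p ≈ 0.191 > α = 0.05, fail to reject H0; the data do not provide sufficient evidence against H0.

t = 1.3874; fail to reject H0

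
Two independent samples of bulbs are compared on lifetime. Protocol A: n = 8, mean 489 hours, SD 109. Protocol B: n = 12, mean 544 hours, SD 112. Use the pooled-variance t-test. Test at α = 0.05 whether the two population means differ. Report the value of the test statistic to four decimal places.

Let group 1 = protocol A, group 2 = protocol B. H0: μ_1 = μ_2; H1: μ_1 ≠ μ_2 (two-sample pooled-variance t-test, two-sided).
s_p² = [(8−1)·109² + (12−1)·112²]/(8+12−2) = 12286.2
t = (489 − 544)/√[12286.2·(1/8 + 1/12)] = -1.0871
df = n₁ + n₂ − 2 = 18
Two-sided p-value ≈ 0.2913
Since p ≈ 0.2913 > α = 0.05, fail to reject H0; the data do not provide sufficient evidence against H0.

-1.0871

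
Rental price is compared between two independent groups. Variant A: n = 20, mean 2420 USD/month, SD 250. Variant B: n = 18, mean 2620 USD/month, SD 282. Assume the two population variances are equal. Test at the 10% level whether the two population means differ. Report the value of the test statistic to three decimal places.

Let group 1 = variant A, group 2 = variant B. H0: μ_1 = μ_2; H1: μ_1 ≠ μ_2 (two-sample pooled-variance t-test, two-sided).
s_p² = [(20−1)·250² + (18−1)·282²]/(20+18−2) = 70539.1
t = (2420 − 2620)/√[70539.1·(1/20 + 1/18)] = -2.318
df = n₁ + n₂ − 2 = 36
Two-sided p-value ≈ 0.0263
Since p ≈ 0.0263 < α = 0.1, reject H0; the evidence is statistically significant.

-2.318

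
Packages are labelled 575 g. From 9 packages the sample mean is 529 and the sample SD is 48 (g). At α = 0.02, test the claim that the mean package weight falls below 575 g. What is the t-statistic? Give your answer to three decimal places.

H0: μ = 575; H1: μ < 575 (one-sample t-test, left-tailed).
t = (x̄ − μ₀)/(s/√n) = (529 − 575)/(48/√9) = -2.875
df = n − 1 = 8
p-value = P(T ≤ -2.875) ≈ 0.010
Since p ≈ 0.010 < α = 0.02, reject H0; the evidence is statistically significant.

-2.875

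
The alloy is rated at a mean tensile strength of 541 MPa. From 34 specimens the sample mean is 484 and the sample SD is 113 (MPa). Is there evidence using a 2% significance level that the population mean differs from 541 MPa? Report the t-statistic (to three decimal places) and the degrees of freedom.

t = -2.941, df = 33

H0: μ = 541; H1: μ ≠ 541 (one-sample t-test, two-sided).
t = (x̄ − μ₀)/(s/√n) = (484 − 541)/(113/√34) = -2.941
df = n − 1 = 33
Two-sided p-value ≈ 0.006
Since p ≈ 0.006 < α = 0.02, reject H0; the data support H1.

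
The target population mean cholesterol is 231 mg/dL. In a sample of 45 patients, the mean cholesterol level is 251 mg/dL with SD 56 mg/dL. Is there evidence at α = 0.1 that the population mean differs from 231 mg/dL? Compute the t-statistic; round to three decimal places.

H0: μ = 231; H1: μ ≠ 231 (one-sample t-test, two-sided).
t = (x̄ − μ₀)/(s/√n) = (251 − 231)/(56/√45) = 2.396
df = n − 1 = 44
Two-sided p-value ≈ 0.0209
Since p ≈ 0.0209 < α = 0.1, reject H0; the data support H1.

2.396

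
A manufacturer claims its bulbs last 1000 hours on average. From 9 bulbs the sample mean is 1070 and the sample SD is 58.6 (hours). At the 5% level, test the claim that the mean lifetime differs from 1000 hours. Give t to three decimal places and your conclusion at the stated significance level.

t = 3.584; reject H0

H0: μ = 1000; H1: μ ≠ 1000 (one-sample t-test, two-sided).
t = (x̄ − μ₀)/(s/√n) = (1070 − 1000)/(58.6/√9) = 3.584
df = n − 1 = 8
Two-sided p-value ≈ 0.007
Since p ≈ 0.007 < α = 0.05, reject H0; the evidence is statistically significant.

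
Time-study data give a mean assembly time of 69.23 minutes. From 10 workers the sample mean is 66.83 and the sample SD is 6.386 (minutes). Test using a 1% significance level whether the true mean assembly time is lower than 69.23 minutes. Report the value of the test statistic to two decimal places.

-1.19

H0: μ = 69.23; H1: μ < 69.23 (one-sample t-test, left-tailed).
t = (x̄ − μ₀)/(s/√n) = (66.83 − 69.23)/(6.386/√10) = -1.19
df = n − 1 = 9
p-value = P(T ≤ -1.19) ≈ 0.1325
Since p ≈ 0.1325 > α = 0.01, fail to reject H0; the data do not provide sufficient evidence against H0.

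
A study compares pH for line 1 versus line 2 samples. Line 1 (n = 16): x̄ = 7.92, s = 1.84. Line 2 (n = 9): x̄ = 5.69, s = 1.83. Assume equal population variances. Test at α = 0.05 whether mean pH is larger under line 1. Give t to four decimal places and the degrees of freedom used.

Let group 1 = line 1, group 2 = line 2. H0: μ_1 = μ_2; H1: μ_1 > μ_2 (two-sample pooled-variance t-test, right-tailed).
s_p² = [(16−1)·1.84² + (9−1)·1.83²]/(16+9−2) = 3.37283
t = (7.92 − 5.69)/√[3.37283·(1/16 + 1/9)] = 2.9142
df = n₁ + n₂ − 2 = 23
p-value = P(T ≥ 2.9142) ≈ 0.0039
Since p ≈ 0.0039 < α = 0.05, reject H0; the data support H1.

t = 2.9142, df = 23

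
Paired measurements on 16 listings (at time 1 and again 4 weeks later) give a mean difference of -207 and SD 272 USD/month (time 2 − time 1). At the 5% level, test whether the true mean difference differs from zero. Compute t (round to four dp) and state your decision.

H0: μ_d = 0; H1: μ_d ≠ 0 (paired t-test on the differences, two-sided).
t = d̄/(s_d/√n) = -207/(272/√16) = -3.0441
df = n − 1 = 15
Two-sided p-value ≈ 0.008
Since p ≈ 0.008 < α = 0.05, reject H0; the data support H1.

t = -3.0441; reject H0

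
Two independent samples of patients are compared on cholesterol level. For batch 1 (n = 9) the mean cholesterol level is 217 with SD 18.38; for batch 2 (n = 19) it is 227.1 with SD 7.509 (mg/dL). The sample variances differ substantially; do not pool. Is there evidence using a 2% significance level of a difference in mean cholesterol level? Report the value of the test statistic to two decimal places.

-1.59

Let group 1 = batch 1, group 2 = batch 2. H0: μ_1 = μ_2; H1: μ_1 ≠ μ_2 (Welch's two-sample t-test, two-sided).
t = (x̄_1 − x̄_2)/√(s_1²/n_1 + s_2²/n_2) = (217 − 227.1)/√(18.38²/9 + 7.509²/19) = -1.59
Welch–Satterthwaite df ≈ 9.29
Two-sided p-value ≈ 0.1459
Since p ≈ 0.1459 > α = 0.02, fail to reject H0; the data do not provide sufficient evidence against H0.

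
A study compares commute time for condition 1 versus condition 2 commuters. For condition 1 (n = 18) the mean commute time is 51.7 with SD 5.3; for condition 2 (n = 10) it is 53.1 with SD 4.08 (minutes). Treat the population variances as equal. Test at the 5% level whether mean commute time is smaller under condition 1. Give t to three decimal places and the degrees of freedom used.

t = -0.723, df = 26

Let group 1 = condition 1, group 2 = condition 2. H0: μ_1 = μ_2; H1: μ_1 < μ_2 (two-sample pooled-variance t-test, left-tailed).
s_p² = [(18−1)·5.3² + (10−1)·4.08²]/(18+10−2) = 24.1288
t = (51.7 − 53.1)/√[24.1288·(1/18 + 1/10)] = -0.723
df = n₁ + n₂ − 2 = 26
p-value = P(T ≤ -0.723) ≈ 0.238
Since p ≈ 0.238 > α = 0.05, fail to reject H0; the data do not provide sufficient evidence against H0.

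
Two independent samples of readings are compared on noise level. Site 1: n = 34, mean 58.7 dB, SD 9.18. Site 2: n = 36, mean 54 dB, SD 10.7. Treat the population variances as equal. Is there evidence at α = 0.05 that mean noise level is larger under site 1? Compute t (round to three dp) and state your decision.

t = 1.967; reject H0

Let group 1 = site 1, group 2 = site 2. H0: μ_1 = μ_2; H1: μ_1 > μ_2 (two-sample pooled-variance t-test, right-tailed).
s_p² = [(34−1)·9.18² + (36−1)·10.7²]/(34+36−2) = 99.8256
t = (58.7 − 54)/√[99.8256·(1/34 + 1/36)] = 1.967
df = n₁ + n₂ − 2 = 68
p-value = P(T ≥ 1.967) ≈ 0.0266
Since p ≈ 0.0266 < α = 0.05, reject H0; the data support H1.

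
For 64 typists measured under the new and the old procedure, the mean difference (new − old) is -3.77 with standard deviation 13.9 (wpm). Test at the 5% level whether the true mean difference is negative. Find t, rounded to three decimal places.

-2.170

H0: μ_d = 0; H1: μ_d < 0 (paired t-test on the differences, left-tailed).
t = d̄/(s_d/√n) = -3.77/(13.9/√64) = -2.170
df = n − 1 = 63
p-value = P(T ≤ -2.170) ≈ 0.0169
Since p ≈ 0.0169 < α = 0.05, reject H0; the evidence is statistically significant.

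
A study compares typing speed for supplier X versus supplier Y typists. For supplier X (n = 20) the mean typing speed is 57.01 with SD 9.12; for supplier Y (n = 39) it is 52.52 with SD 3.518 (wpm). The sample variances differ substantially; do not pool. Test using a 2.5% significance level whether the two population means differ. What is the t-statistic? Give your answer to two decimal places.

2.12

Let group 1 = supplier X, group 2 = supplier Y. H0: μ_1 = μ_2; H1: μ_1 ≠ μ_2 (Welch's two-sample t-test, two-sided).
t = (x̄_1 − x̄_2)/√(s_1²/n_1 + s_2²/n_2) = (57.01 − 52.52)/√(9.12²/20 + 3.518²/39) = 2.12
Welch–Satterthwaite df ≈ 21.95
Two-sided p-value ≈ 0.0453
Since p ≈ 0.0453 > α = 0.025, fail to reject H0; the evidence is not statistically significant.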